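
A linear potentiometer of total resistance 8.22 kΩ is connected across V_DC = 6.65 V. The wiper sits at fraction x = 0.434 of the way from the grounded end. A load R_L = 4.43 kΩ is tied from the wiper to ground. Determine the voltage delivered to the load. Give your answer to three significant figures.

Split the track: R_lower = x·R_p = 3.567 kΩ, R_upper = (1−x)·R_p = 4.653 kΩ.
R_L loads the lower segment: effective lower R = 1.976 kΩ.
Then V_out = V_DC · 1.976/(4.653 + 1.976) = 1.982 V.

V_out ≈ 1.98 V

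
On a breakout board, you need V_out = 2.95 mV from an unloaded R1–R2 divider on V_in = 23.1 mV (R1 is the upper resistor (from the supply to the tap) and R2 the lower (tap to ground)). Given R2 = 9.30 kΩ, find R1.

Required fraction k = V_out/V_in = 0.1277.
R1 = R2·(1/k − 1) = 9.30 × 6.831 = 63.52 kΩ.

R1 ≈ 63.5 kΩ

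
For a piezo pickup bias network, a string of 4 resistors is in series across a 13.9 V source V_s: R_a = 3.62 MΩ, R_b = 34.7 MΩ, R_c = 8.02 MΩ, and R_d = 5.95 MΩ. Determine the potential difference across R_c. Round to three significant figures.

Total series resistance ΣR = 3.62 + 34.7 + 8.02 + 5.95 = 52.29 MΩ.
By the voltage-divider rule, V = 13.9 × 8.020/52.29 = 2.132 V.

V ≈ 2.13 V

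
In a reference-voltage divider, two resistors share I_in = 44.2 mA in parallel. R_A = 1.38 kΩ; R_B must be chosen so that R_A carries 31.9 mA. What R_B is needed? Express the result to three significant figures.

The fraction through R_A equals R_B/(R_A+R_B).
With f = 0.7217, R_B = R_A · f/(1−f) = 1.38 × 2.593 = 3.579 kΩ.

R_B ≈ 3.58 kΩ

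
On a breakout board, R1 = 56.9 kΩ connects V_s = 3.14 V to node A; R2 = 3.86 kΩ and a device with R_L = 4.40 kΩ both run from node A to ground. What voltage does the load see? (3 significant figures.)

First combine the lower leg with the load: R2 ‖ R_L = 2.056 kΩ.
Voltage divider with the loaded lower leg: V_out = 3.14 × 2.056/(56.9 + 2.056) = 3.14 × 0.03488 = 0.1095 V.

V_out ≈ 0.110 V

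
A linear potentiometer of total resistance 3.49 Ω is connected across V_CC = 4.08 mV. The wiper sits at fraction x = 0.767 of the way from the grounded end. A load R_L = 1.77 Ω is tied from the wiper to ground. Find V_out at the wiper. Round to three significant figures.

Split the track: R_lower = x·R_p = 2.677 Ω, R_upper = (1−x)·R_p = 0.8132 Ω.
(x·R_p) ‖ R_L = 1.065 Ω.
V_out = 4.08 × 1.065/(0.8132 + 1.065) = 2.314 mV.
(Unloaded: V_out = x·V_CC = 3.13 mV.)

V_out ≈ 2.31 mV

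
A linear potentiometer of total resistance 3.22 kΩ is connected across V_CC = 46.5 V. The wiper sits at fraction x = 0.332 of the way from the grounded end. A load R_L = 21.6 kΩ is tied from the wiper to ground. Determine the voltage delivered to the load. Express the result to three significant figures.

Split the track: R_lower = x·R_p = 1.069 kΩ, R_upper = (1−x)·R_p = 2.151 kΩ.
Lower segment in parallel with the load: 1.069 ‖ 21.6 = 1.019 kΩ.
Loaded-divider output: V_out = 46.5 × 0.3214 = 14.94 V.
(Unloaded: V_out = x·V_CC = 15.4 V.)

V_out ≈ 14.9 V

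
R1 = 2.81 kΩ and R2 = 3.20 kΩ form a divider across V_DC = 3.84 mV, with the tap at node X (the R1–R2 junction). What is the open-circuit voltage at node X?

V_th is the unloaded tap voltage: V_DC · R2/(R1+R2) = 3.84 × 0.5324 = 2.045 mV.

V_th ≈ 2.04 mV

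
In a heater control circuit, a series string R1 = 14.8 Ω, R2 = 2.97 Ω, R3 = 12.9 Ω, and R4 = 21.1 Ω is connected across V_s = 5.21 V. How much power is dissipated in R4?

ΣR = 51.77 Ω → I = 5.21/51.77 = 0.1006 A.
P(R4) = I²·R4 = (0.1006)² × 21.1 = 0.2137 W.

P ≈ 0.214 W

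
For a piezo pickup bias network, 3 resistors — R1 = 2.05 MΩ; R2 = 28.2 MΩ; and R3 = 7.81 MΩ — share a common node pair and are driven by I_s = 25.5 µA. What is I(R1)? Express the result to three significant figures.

I ≈ 19.1 µA

Total conductance ΣG = 1/2.05 + 1/28.2 + 1/7.81 = 0.6513 (units of 1/MΩ).
By the current-divider rule, I = I_s · G_k/ΣG = 25.5 × 0.7490 = 19.10 µA.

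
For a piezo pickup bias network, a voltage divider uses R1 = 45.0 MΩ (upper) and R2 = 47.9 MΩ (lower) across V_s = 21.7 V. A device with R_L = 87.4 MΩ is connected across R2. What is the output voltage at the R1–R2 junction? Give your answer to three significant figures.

V_out ≈ 8.84 V

R2 ‖ R_L = (47.9 × 87.4)/(47.9 + 87.4) = 30.94 MΩ.
Now apply the divider: V_out = 21.7 × 0.4074 = 8.842 V.
(Unloaded it would be 11.2 V; the load pulls it down.)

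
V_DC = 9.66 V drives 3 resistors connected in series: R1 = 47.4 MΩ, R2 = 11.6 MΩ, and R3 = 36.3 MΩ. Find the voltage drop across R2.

Series total: ΣR = 47.4 + 11.6 + 36.3 = 95.30 MΩ.
V = V_DC · R/ΣR = 9.66 × 0.1217 = 1.176 V.

V ≈ 1.18 V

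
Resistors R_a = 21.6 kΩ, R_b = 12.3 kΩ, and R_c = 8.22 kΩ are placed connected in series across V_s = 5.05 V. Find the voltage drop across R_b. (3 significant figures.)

Series total: ΣR = 21.6 + 12.3 + 8.22 = 42.12 kΩ.
By the voltage-divider rule, V = 5.05 × 12.30/42.12 = 1.475 V.

V ≈ 1.47 V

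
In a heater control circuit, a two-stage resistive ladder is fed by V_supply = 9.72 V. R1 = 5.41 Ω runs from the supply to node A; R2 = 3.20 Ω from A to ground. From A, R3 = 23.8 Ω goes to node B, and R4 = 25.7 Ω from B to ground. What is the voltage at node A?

The second stage (R3 + R4 = 49.50 Ω) loads node A in parallel with R2.
Effective lower resistance at A: R2 ‖ 49.50 = 3.006 Ω.
V_A = 9.72 × 3.006/(5.41 + 3.006) = 3.472 V.

V_A ≈ 3.47 V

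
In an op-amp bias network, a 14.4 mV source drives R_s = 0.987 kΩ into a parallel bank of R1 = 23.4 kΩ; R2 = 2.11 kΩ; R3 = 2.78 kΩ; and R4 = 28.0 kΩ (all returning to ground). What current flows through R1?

I ≈ 0.324 µA

Parallel bank: R_p = 1/(1/23.4 + 1/2.11 + 1/2.78 + 1/28.0) = 1.096 kΩ.
V_A by voltage divider: V_A = 14.4 × 1.096/(0.987 + 1.096) = 7.578 mV.
I(R1) = V_A / R1 = 7.578/23.4 = 0.3238 µA.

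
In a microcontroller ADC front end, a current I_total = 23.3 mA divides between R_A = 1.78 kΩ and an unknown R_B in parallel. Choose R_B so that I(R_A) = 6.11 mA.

In a two-way split, I_A/I_total = R_B/(R_A + R_B).
With f = 0.2622, R_B = R_A · f/(1−f) = 1.78 × 0.3554 = 0.6327 kΩ.

R_B ≈ 0.633 kΩ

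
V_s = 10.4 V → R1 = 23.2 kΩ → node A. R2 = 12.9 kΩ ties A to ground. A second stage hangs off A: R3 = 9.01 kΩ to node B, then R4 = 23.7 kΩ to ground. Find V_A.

V_A ≈ 2.96 V

Node A sees R2 in parallel with the series input of stage 2, R3 + R4 = 32.71 kΩ.
R2 ‖ (R3+R4) = 9.251 kΩ.
V_A = 10.4 × 9.251/(23.2 + 9.251) = 2.965 V.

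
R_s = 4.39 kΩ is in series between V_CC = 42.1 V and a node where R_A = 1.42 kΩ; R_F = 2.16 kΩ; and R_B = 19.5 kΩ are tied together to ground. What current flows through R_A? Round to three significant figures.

Equivalent of the parallel group: R_p = 0.8207 kΩ.
V_A by voltage divider: V_A = 42.1 × 0.8207/(4.39 + 0.8207) = 6.631 V.
Branch current I = V_A/R_A = 6.631/1.42 = 4.670 mA.

I ≈ 4.67 mA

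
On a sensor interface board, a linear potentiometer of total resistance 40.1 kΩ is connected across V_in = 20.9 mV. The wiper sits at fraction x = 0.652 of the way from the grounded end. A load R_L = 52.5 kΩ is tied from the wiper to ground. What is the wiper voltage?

V_out ≈ 11.6 mV

The pot divides into 13.95 kΩ above the wiper and 26.15 kΩ below.
R_L loads the lower segment: effective lower R = 17.45 kΩ.
V_out = 20.9 × 17.45/(13.95 + 17.45) = 11.61 mV.
(Unloaded: V_out = x·V_in = 13.6 mV.)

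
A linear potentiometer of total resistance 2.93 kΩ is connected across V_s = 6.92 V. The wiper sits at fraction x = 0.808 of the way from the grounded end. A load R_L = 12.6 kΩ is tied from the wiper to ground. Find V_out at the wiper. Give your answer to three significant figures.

V_out ≈ 5.40 V

Split the track: R_lower = x·R_p = 2.367 kΩ, R_upper = (1−x)·R_p = 0.5626 kΩ.
Lower segment in parallel with the load: 2.367 ‖ 12.6 = 1.993 kΩ.
V_out = 6.92 × 1.993/(0.5626 + 1.993) = 5.397 V.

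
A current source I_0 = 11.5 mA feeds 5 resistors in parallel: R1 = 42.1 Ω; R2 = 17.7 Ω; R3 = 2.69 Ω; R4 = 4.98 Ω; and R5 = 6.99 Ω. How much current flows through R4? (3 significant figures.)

I ≈ 2.90 mA

ΣG = 1/42.1 + 1/17.7 + 1/2.69 + 1/4.98 + 1/6.99 = 0.7959.
Current divider: I(R4) = I_0 · G_k/ΣG = 11.5 × (0.2008/0.7959) = 11.5 × 0.2523 = 2.902 mA.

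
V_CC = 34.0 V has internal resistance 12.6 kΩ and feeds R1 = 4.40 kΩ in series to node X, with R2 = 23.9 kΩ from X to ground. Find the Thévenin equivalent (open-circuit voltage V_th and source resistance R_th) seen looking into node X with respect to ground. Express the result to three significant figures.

V_th ≈ 19.9 V, R_th ≈ 9.93 kΩ

R1' = 12.6 + 4.40 = 17.00 kΩ (source resistance + R1).
With X open, the divider is unloaded: V_th = 34.0 × 23.9/40.90 = 19.87 V.
With V_CC suppressed (replaced by a short), R_th = R1' ‖ R2 = (17.00 × 23.9)/(17.00 + 23.9) = 9.934 kΩ.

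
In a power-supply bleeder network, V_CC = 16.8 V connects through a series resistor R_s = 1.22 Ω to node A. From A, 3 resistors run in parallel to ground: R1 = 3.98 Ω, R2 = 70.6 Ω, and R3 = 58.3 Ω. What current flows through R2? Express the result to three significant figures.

I ≈ 0.177 A

Equivalent of the parallel group: R_p = 3.539 Ω.
Node voltage V_A = V_CC · R_p/(R_s + R_p) = 16.8 × 0.7436 = 12.49 V.
I(R2) = V_A / R2 = 12.49/70.6 = 0.1770 A.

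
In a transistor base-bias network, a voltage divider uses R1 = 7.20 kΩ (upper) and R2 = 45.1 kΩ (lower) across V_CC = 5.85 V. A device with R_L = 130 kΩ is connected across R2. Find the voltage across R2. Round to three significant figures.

The load sits in parallel with R2, giving an effective lower resistance R2' = R2·R_L/(R2+R_L) = 33.48 kΩ.
Now apply the divider: V_out = 5.85 × 0.8230 = 4.815 V.
(Unloaded it would be 5.04 V; the load pulls it down.)

V_out ≈ 4.81 V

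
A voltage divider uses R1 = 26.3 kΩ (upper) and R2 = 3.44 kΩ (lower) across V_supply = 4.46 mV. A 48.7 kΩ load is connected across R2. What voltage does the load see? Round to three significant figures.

V_out ≈ 0.486 mV

R2 ‖ R_L = (3.44 × 48.7)/(3.44 + 48.7) = 3.213 kΩ.
Voltage divider with the loaded lower leg: V_out = 4.46 × 3.213/(26.3 + 3.213) = 4.46 × 0.1089 = 0.4856 mV.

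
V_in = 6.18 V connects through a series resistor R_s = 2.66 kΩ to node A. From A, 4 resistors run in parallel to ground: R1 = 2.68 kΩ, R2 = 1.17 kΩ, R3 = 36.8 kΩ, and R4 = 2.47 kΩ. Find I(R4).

Combine the parallel branches: R_p = (1/2.68 + 1/1.17 + 1/36.8 + 1/2.47)⁻¹ = 0.6025 kΩ.
V_A = 6.18 × 0.6025/3.262 = 1.141 V.
I(R4) = V_A / R4 = 1.141/2.47 = 0.4620 mA.

I ≈ 0.462 mA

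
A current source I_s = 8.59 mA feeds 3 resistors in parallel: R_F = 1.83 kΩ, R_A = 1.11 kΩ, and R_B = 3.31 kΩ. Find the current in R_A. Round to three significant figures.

I ≈ 4.42 mA

Conductances: ΣG = 1/1.83 + 1/1.11 + 1/3.31 = 1.749 (1/kΩ).
R_A takes the fraction G_k/ΣG = 0.9009/1.749 = 0.5150, so I = 8.59 × 0.5150 = 4.423 mA.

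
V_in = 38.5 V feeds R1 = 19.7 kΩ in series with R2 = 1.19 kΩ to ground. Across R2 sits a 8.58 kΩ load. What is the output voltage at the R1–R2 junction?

The load sits in parallel with R2, giving an effective lower resistance R2' = R2·R_L/(R2+R_L) = 1.045 kΩ.
Then V_out = V_in · R2'/(R1 + R2') = 38.5 × 1.045/20.75 = 1.939 V.

V_out ≈ 1.94 V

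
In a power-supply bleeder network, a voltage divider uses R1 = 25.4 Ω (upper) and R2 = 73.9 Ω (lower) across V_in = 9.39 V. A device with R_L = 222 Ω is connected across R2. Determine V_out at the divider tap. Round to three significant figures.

The load sits in parallel with R2, giving an effective lower resistance R2' = R2·R_L/(R2+R_L) = 55.44 Ω.
Then V_out = V_in · R2'/(R1 + R2') = 9.39 × 55.44/80.84 = 6.440 V.

V_out ≈ 6.44 V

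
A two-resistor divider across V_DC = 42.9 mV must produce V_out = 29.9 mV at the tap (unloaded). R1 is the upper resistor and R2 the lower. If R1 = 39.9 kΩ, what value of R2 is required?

V_out/V_DC = R2/(R1+R2) = 0.6970.
Rearranging, R2 = R1·k/(1−k) = 39.9 × 2.300 = 91.77 kΩ.

R2 ≈ 91.8 kΩ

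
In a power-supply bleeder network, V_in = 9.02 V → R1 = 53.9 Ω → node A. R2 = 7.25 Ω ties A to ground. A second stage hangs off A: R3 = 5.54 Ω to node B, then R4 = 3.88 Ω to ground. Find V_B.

V_B ≈ 0.262 V

The second stage (R3 + R4 = 9.420 Ω) loads node A in parallel with R2.
Effective lower resistance at A: R2 ‖ 9.420 = 4.097 Ω.
So V_A = 9.02 × 0.07064 = 0.6372 V.
Stage 2 is unloaded, so V_B = V_A · R4/(R3+R4) = 0.6372 × 3.88/9.420 = 0.2624 V.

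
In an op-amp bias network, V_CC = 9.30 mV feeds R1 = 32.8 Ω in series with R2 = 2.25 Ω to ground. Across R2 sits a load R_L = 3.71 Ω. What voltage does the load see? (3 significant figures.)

The load sits in parallel with R2, giving an effective lower resistance R2' = R2·R_L/(R2+R_L) = 1.401 Ω.
Now apply the divider: V_out = 9.30 × 0.04095 = 0.3809 mV.
(Unloaded it would be 0.597 mV; the load pulls it down.)

V_out ≈ 0.381 mV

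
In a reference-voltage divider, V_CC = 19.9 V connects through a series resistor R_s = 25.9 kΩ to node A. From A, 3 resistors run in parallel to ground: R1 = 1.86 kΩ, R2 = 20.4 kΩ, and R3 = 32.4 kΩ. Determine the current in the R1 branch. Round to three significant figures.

I ≈ 0.630 mA

Equivalent of the parallel group: R_p = 1.619 kΩ.
V_A = 19.9 × 1.619/27.52 = 1.171 V.
I(R1) = V_A / R1 = 1.171/1.86 = 0.6296 mA.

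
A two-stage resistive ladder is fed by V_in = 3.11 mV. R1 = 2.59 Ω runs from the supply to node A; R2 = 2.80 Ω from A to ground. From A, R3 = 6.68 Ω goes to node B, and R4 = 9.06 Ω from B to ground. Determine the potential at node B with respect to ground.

V_B ≈ 0.857 mV

Looking into the second stage from A: R3 + R4 = 15.74 Ω appears in parallel with R2.
R2 ‖ (R3+R4) = 2.377 Ω.
So V_A = 3.11 × 0.4786 = 1.488 mV.
Stage 2 is unloaded, so V_B = V_A · R4/(R3+R4) = 1.488 × 9.06/15.74 = 0.8567 mV.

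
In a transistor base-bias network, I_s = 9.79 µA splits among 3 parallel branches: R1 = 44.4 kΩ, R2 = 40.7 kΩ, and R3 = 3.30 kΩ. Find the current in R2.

ΣG = 1/44.4 + 1/40.7 + 1/3.30 = 0.3501.
By the current-divider rule, I = I_s · G_k/ΣG = 9.79 × 0.07018 = 0.6870 µA.

I ≈ 0.687 µA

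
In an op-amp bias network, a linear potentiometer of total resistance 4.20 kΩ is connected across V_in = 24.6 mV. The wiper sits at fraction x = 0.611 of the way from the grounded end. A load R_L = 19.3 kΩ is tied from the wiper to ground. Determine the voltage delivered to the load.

V_out ≈ 14.3 mV

The pot divides into 1.634 kΩ above the wiper and 2.566 kΩ below.
Lower segment in parallel with the load: 2.566 ‖ 19.3 = 2.265 kΩ.
Then V_out = V_in · 2.265/(1.634 + 2.265) = 14.29 mV.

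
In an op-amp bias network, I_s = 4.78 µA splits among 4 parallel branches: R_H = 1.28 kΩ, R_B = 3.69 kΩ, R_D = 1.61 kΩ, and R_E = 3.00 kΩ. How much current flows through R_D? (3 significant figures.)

ΣG = 1/1.28 + 1/3.69 + 1/1.61 + 1/3.00 = 2.007.
R_D takes the fraction G_k/ΣG = 0.6211/2.007 = 0.3095, so I = 4.78 × 0.3095 = 1.480 µA.

I ≈ 1.48 µA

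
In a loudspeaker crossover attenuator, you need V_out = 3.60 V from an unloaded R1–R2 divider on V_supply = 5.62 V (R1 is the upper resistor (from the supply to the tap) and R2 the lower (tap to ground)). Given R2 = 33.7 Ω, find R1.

The divider ratio is R2/(R1+R2) = 3.60/5.62 = 0.6406.
Rearranging, R1 = R2·(1−k)/k = 33.7 × 0.5611 = 18.91 Ω.

R1 ≈ 18.9 Ω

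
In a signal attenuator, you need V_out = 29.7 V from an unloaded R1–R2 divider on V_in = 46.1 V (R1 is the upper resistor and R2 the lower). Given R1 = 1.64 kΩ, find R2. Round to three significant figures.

Required fraction k = V_out/V_in = 0.6443.
Rearranging, R2 = R1·k/(1−k) = 1.64 × 1.811 = 2.970 kΩ.

R2 ≈ 2.97 kΩ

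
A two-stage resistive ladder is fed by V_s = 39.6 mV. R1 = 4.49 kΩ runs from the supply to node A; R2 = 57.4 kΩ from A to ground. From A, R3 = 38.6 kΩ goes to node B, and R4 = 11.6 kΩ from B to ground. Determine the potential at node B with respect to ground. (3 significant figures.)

The second stage (R3 + R4 = 50.20 kΩ) loads node A in parallel with R2.
R2 ‖ (R3+R4) = 26.78 kΩ.
So V_A = 39.6 × 0.8564 = 33.91 mV.
Stage 2 is unloaded, so V_B = V_A · R4/(R3+R4) = 33.91 × 11.6/50.20 = 7.837 mV.

V_B ≈ 7.84 mV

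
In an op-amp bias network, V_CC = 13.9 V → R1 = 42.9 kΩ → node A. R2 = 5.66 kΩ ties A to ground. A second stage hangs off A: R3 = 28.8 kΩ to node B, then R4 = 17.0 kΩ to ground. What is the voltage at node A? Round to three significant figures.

V_A ≈ 1.46 V

The second stage (R3 + R4 = 45.80 kΩ) loads node A in parallel with R2.
R2 ‖ (R3+R4) = 5.037 kΩ.
V_A = 13.9 × 5.037/(42.9 + 5.037) = 1.461 V.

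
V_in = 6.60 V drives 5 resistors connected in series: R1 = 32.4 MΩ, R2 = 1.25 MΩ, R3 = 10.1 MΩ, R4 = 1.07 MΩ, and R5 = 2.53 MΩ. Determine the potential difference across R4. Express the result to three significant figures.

Total series resistance ΣR = 32.4 + 1.25 + 10.1 + 1.07 + 2.53 = 47.35 MΩ.
Voltage divider: V = V_in · (1.070 / 47.35) = 6.60 × 0.02260 = 0.1491 V.

V ≈ 0.149 V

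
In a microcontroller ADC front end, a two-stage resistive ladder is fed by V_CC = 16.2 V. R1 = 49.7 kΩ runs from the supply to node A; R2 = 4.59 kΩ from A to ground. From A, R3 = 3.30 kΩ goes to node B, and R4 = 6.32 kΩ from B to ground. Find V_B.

Looking into the second stage from A: R3 + R4 = 9.620 kΩ appears in parallel with R2.
R2 ‖ (R3+R4) = 3.107 kΩ.
So V_A = 16.2 × 0.05884 = 0.9533 V.
Stage 2 is unloaded, so V_B = V_A · R4/(R3+R4) = 0.9533 × 6.32/9.620 = 0.6263 V.

V_B ≈ 0.626 V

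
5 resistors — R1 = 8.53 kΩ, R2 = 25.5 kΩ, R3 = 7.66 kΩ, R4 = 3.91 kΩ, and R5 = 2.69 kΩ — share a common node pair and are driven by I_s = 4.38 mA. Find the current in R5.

Total conductance ΣG = 1/8.53 + 1/25.5 + 1/7.66 + 1/3.91 + 1/2.69 = 0.9145 (units of 1/kΩ).
R5 takes the fraction G_k/ΣG = 0.3717/0.9145 = 0.4065, so I = 4.38 × 0.4065 = 1.780 mA.

I ≈ 1.78 mA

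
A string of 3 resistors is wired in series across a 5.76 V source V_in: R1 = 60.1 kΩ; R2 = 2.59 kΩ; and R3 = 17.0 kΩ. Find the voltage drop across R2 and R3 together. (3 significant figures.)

Total series resistance ΣR = 60.1 + 2.59 + 17.0 = 79.69 kΩ.
R_{R2..R3} = 2.59 + 17.0 = 19.59 kΩ.
By the voltage-divider rule, V = 5.76 × 19.59/79.69 = 1.416 V.

V ≈ 1.42 V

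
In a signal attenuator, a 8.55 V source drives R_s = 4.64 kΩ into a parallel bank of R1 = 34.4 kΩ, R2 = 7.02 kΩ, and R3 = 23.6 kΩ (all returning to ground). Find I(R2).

I ≈ 0.611 mA

Equivalent of the parallel group: R_p = 4.675 kΩ.
V_A = 8.55 × 4.675/9.315 = 4.291 V.
Branch current I = V_A/R2 = 4.291/7.02 = 0.6113 mA.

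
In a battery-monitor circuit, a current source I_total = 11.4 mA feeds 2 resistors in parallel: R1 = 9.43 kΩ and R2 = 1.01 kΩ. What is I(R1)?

I ≈ 1.10 mA

Two-branch current divider: I_k = I_total · R_other/(R_1 + R_2).
So I = 11.4 × 1.01/10.44 = 1.103 mA.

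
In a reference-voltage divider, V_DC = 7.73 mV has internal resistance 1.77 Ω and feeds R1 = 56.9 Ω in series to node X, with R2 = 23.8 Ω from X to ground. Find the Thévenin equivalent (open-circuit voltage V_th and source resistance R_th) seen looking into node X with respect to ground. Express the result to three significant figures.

V_th ≈ 2.23 mV, R_th ≈ 16.9 Ω

R1' = 1.77 + 56.9 = 58.67 Ω (source resistance + R1).
Open-circuit (no load on X): V_th = V_DC · R2/(R1' + R2) = 7.73 × 23.8/(58.67 + 23.8) = 2.231 mV.
With V_DC suppressed (replaced by a short), R_th = R1' ‖ R2 = (58.67 × 23.8)/(58.67 + 23.8) = 16.93 Ω.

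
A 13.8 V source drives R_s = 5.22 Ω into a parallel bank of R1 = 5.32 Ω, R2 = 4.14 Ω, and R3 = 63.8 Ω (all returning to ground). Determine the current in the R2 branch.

I ≈ 1.00 A

Parallel bank: R_p = 1/(1/5.32 + 1/4.14 + 1/63.8) = 2.246 Ω.
V_A = 13.8 × 2.246/7.466 = 4.152 V.
Branch current I = V_A/R2 = 4.152/4.14 = 1.003 A.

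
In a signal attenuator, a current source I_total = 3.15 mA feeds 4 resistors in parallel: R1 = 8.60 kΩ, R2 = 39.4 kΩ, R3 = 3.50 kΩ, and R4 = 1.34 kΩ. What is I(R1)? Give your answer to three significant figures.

Total conductance ΣG = 1/8.60 + 1/39.4 + 1/3.50 + 1/1.34 = 1.174 (units of 1/kΩ).
By the current-divider rule, I = I_total · G_k/ΣG = 3.15 × 0.09908 = 0.3121 mA.

I ≈ 0.312 mA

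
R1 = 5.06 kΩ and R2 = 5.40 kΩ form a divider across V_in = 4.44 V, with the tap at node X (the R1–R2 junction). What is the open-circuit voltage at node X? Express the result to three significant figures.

V_th ≈ 2.29 V

Open-circuit (no load on X): V_th = V_in · R2/(R1 + R2) = 4.44 × 5.40/(5.060 + 5.40) = 2.292 V.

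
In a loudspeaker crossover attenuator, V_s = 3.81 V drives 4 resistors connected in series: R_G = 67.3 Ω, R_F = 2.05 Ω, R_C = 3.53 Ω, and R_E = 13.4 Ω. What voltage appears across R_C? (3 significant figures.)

V ≈ 0.156 V

Total series resistance ΣR = 67.3 + 2.05 + 3.53 + 13.4 = 86.28 Ω.
By the voltage-divider rule, V = 3.81 × 3.530/86.28 = 0.1559 V.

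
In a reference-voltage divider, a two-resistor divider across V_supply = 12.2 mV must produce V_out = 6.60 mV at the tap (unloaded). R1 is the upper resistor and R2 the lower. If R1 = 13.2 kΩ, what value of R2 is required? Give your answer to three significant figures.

R2 ≈ 15.6 kΩ

V_out/V_supply = R2/(R1+R2) = 0.5410.
Rearranging, R2 = R1·k/(1−k) = 13.2 × 1.179 = 15.56 kΩ.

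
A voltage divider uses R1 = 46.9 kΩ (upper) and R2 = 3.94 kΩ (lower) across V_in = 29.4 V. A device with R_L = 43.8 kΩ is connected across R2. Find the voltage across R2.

V_out ≈ 2.10 V

R2 ‖ R_L = (3.94 × 43.8)/(3.94 + 43.8) = 3.615 kΩ.
Then V_out = V_in · R2'/(R1 + R2') = 29.4 × 3.615/50.51 = 2.104 V.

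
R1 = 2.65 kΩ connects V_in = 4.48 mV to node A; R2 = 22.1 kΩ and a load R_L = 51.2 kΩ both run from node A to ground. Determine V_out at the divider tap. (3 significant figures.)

First combine the lower leg with the load: R2 ‖ R_L = 15.44 kΩ.
Voltage divider with the loaded lower leg: V_out = 4.48 × 15.44/(2.65 + 15.44) = 4.48 × 0.8535 = 3.824 mV.

V_out ≈ 3.82 mV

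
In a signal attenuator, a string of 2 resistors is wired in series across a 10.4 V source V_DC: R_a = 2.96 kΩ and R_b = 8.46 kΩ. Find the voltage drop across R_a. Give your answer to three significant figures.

Total series resistance ΣR = 2.96 + 8.46 = 11.42 kΩ.
Voltage divider: V = V_DC · (2.960 / 11.42) = 10.4 × 0.2592 = 2.696 V.

V ≈ 2.70 V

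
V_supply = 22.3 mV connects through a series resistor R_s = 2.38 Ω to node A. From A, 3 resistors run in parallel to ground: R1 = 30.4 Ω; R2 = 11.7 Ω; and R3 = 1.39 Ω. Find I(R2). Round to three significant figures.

I ≈ 0.637 mA

Combine the parallel branches: R_p = (1/30.4 + 1/11.7 + 1/1.39)⁻¹ = 1.194 Ω.
Node voltage V_A = V_supply · R_p/(R_s + R_p) = 22.3 × 0.3340 = 7.448 mV.
Branch current I = V_A/R2 = 7.448/11.7 = 0.6366 mA.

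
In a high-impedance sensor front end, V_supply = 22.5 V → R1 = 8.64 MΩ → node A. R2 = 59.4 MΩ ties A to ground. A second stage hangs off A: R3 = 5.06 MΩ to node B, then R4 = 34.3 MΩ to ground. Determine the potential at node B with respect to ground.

The second stage (R3 + R4 = 39.36 MΩ) loads node A in parallel with R2.
Effective lower resistance at A: R2 ‖ 39.36 = 23.67 MΩ.
So V_A = 22.5 × 0.7326 = 16.48 V.
V_B = V_A × 0.8714 = 14.36 V.

V_B ≈ 14.4 V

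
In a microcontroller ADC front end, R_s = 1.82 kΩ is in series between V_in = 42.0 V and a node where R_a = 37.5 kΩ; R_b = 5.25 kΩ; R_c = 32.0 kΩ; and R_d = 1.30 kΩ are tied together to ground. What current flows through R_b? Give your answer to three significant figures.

I ≈ 2.80 mA

Parallel bank: R_p = 1/(1/37.5 + 1/5.25 + 1/32.0 + 1/1.30) = 0.9827 kΩ.
Node voltage V_A = V_in · R_p/(R_s + R_p) = 42.0 × 0.3506 = 14.73 V.
Branch current I = V_A/R_b = 14.73/5.25 = 2.805 mA.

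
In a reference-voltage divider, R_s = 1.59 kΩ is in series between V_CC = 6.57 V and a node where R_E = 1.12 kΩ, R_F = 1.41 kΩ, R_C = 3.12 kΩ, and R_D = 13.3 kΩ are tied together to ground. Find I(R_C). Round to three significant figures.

Equivalent of the parallel group: R_p = 0.5006 kΩ.
Node voltage V_A = V_CC · R_p/(R_s + R_p) = 6.57 × 0.2394 = 1.573 V.
I(R_C) = V_A / R_C = 1.573/3.12 = 0.5042 mA.

I ≈ 0.504 mA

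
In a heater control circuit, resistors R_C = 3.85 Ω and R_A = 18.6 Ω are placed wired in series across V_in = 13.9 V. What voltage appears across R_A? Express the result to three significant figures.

V ≈ 11.5 V

ΣR = 3.85 + 18.6 = 22.45 Ω.
By the voltage-divider rule, V = 13.9 × 18.60/22.45 = 11.52 V.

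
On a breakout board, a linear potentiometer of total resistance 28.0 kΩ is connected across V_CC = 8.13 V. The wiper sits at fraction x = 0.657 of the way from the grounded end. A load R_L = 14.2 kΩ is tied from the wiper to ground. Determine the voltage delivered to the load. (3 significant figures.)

Lower segment x·R_p = 18.40 kΩ; upper segment (1−x)·R_p = 9.604 kΩ.
Lower segment in parallel with the load: 18.40 ‖ 14.2 = 8.014 kΩ.
Loaded-divider output: V_out = 8.13 × 0.4549 = 3.698 V.

V_out ≈ 3.70 V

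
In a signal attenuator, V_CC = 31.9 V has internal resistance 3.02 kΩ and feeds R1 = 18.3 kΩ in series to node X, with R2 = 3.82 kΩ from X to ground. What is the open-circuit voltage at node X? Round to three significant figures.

V_th ≈ 4.85 V

R1' = 3.02 + 18.3 = 21.32 kΩ (source resistance + R1).
With X open, the divider is unloaded: V_th = 31.9 × 3.82/25.14 = 4.847 V.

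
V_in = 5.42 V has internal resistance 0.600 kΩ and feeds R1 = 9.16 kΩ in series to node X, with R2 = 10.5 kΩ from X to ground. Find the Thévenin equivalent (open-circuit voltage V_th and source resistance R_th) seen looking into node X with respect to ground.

R1' = 0.600 + 9.16 = 9.760 kΩ (source resistance + R1).
V_th is the unloaded tap voltage: V_in · R2/(R1'+R2) = 5.42 × 0.5183 = 2.809 V.
Zeroing V_in shorts the top of R1' to ground, so R_th = R1' ‖ R2 = 5.058 kΩ.

V_th ≈ 2.81 V, R_th ≈ 5.06 kΩ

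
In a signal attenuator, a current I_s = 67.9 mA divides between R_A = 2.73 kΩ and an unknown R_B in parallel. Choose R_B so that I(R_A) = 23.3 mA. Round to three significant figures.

R_B ≈ 1.43 kΩ

The fraction through R_A equals R_B/(R_A+R_B).
23.3/67.9 = R_B/(R_A + R_B) → R_B = R_A · (0.3432)/(1 − 0.3432) = 2.73 × 0.5224 = 1.426 kΩ.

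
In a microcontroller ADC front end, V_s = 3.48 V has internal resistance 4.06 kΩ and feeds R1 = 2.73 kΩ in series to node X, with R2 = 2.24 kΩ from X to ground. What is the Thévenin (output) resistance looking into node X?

R_th ≈ 1.68 kΩ

R1' = 4.06 + 2.73 = 6.790 kΩ (source resistance + R1).
Zeroing V_s shorts the top of R1' to ground, so R_th = R1' ‖ R2 = 1.684 kΩ.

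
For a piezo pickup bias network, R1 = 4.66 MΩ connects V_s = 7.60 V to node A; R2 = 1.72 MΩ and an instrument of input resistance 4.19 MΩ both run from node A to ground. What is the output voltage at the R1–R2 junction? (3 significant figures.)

The load sits in parallel with R2, giving an effective lower resistance R2' = R2·R_L/(R2+R_L) = 1.219 MΩ.
Then V_out = V_s · R2'/(R1 + R2') = 7.60 × 1.219/5.879 = 1.576 V.
(Unloaded it would be 2.05 V; the load pulls it down.)

V_out ≈ 1.58 V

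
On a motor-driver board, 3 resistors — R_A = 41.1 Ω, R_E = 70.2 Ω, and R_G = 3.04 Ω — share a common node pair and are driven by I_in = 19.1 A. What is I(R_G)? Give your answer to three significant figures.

I ≈ 17.1 A

Conductances: ΣG = 1/41.1 + 1/70.2 + 1/3.04 = 0.3675 (1/Ω).
By the current-divider rule, I = I_in · G_k/ΣG = 19.1 × 0.8950 = 17.10 A.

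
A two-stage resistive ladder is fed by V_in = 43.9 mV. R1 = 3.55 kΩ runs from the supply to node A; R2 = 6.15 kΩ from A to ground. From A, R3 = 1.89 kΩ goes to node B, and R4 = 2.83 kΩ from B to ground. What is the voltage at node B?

The second stage (R3 + R4 = 4.720 kΩ) loads node A in parallel with R2.
R2 ‖ (R3+R4) = 2.670 kΩ.
First divider: V_A = V_in · 2.670/(3.55 + 2.670) = 18.85 mV.
Then the unloaded second divider: V_B = V_A × R4/(R3+R4) = 18.85 × 0.5996 = 11.30 mV.

V_B ≈ 11.3 mV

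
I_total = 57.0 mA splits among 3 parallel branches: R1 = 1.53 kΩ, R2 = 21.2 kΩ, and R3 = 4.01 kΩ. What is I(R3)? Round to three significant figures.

Conductances: ΣG = 1/1.53 + 1/21.2 + 1/4.01 = 0.9501 (1/kΩ).
Current divider: I(R3) = I_total · G_k/ΣG = 57.0 × (0.2494/0.9501) = 57.0 × 0.2625 = 14.96 mA.

I ≈ 15.0 mA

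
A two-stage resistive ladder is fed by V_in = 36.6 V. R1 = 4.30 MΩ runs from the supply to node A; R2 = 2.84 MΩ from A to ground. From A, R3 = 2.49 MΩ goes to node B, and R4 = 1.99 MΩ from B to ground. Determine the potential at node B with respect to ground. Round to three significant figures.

Node A sees R2 in parallel with the series input of stage 2, R3 + R4 = 4.480 MΩ.
R2 ‖ (R3+R4) = 1.738 MΩ.
First divider: V_A = V_in · 1.738/(4.30 + 1.738) = 10.54 V.
V_B = V_A × 0.4442 = 4.680 V.

V_B ≈ 4.68 V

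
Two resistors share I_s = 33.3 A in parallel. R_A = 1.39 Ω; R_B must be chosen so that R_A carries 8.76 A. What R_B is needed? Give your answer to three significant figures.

The fraction through R_A equals R_B/(R_A+R_B).
With f = 0.2631, R_B = R_A · f/(1−f) = 1.39 × 0.3570 = 0.4962 Ω.

R_B ≈ 0.496 Ω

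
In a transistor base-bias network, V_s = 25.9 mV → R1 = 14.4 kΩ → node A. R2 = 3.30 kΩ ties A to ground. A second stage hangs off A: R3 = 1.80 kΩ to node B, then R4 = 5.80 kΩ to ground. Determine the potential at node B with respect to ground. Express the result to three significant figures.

V_B ≈ 2.72 mV

The second stage (R3 + R4 = 7.600 kΩ) loads node A in parallel with R2.
Effective lower resistance at A: R2 ‖ 7.600 = 2.301 kΩ.
So V_A = 25.9 × 0.1378 = 3.568 mV.
V_B = V_A × 0.7632 = 2.723 mV.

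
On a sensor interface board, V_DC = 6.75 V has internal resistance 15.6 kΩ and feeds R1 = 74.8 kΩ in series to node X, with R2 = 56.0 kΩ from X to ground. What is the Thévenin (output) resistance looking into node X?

R1' = 15.6 + 74.8 = 90.40 kΩ (source resistance + R1).
With V_DC suppressed (replaced by a short), R_th = R1' ‖ R2 = (90.40 × 56.0)/(90.40 + 56.0) = 34.58 kΩ.

R_th ≈ 34.6 kΩ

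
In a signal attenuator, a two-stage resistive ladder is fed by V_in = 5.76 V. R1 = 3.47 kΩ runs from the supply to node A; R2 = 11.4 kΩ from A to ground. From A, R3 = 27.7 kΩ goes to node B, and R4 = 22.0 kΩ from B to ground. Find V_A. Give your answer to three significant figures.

The second stage (R3 + R4 = 49.70 kΩ) loads node A in parallel with R2.
R2 ‖ (R3+R4) = 9.273 kΩ.
First divider: V_A = V_in · 9.273/(3.47 + 9.273) = 4.192 V.

V_A ≈ 4.19 V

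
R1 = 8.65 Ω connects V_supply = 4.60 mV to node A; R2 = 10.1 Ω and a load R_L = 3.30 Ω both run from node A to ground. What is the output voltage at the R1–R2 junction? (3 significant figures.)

R2 ‖ R_L = (10.1 × 3.30)/(10.1 + 3.30) = 2.487 Ω.
Voltage divider with the loaded lower leg: V_out = 4.60 × 2.487/(8.65 + 2.487) = 4.60 × 0.2233 = 1.027 mV.

V_out ≈ 1.03 mV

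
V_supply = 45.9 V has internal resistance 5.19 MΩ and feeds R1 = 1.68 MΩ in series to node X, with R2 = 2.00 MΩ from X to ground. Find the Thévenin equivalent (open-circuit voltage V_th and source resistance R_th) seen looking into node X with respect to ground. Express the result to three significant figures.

R1' = 5.19 + 1.68 = 6.870 MΩ (source resistance + R1).
Open-circuit (no load on X): V_th = V_supply · R2/(R1' + R2) = 45.9 × 2.00/(6.870 + 2.00) = 10.35 V.
With V_supply suppressed (replaced by a short), R_th = R1' ‖ R2 = (6.870 × 2.00)/(6.870 + 2.00) = 1.549 MΩ.

V_th ≈ 10.3 V, R_th ≈ 1.55 MΩ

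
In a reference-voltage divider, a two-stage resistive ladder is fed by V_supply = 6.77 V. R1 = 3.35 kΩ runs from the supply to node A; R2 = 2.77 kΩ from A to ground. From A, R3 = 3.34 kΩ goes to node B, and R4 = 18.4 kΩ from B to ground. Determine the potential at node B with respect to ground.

V_B ≈ 2.42 V

The second stage (R3 + R4 = 21.74 kΩ) loads node A in parallel with R2.
Effective lower resistance at A: R2 ‖ 21.74 = 2.457 kΩ.
So V_A = 6.77 × 0.4231 = 2.864 V.
Then the unloaded second divider: V_B = V_A × R4/(R3+R4) = 2.864 × 0.8464 = 2.424 V.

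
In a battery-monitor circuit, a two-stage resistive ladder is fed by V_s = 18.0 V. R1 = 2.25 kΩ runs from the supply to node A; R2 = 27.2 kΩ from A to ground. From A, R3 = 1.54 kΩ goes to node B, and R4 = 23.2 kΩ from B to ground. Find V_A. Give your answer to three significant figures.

The second stage (R3 + R4 = 24.74 kΩ) loads node A in parallel with R2.
Effective lower resistance at A: R2 ‖ 24.74 = 12.96 kΩ.
First divider: V_A = V_s · 12.96/(2.25 + 12.96) = 15.34 V.

V_A ≈ 15.3 V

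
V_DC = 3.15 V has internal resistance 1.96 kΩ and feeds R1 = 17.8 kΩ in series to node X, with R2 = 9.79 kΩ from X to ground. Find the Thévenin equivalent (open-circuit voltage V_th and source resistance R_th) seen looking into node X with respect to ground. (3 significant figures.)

V_th ≈ 1.04 V, R_th ≈ 6.55 kΩ

R1' = 1.96 + 17.8 = 19.76 kΩ (source resistance + R1).
V_th is the unloaded tap voltage: V_DC · R2/(R1'+R2) = 3.15 × 0.3313 = 1.044 V.
Zeroing V_DC shorts the top of R1' to ground, so R_th = R1' ‖ R2 = 6.547 kΩ.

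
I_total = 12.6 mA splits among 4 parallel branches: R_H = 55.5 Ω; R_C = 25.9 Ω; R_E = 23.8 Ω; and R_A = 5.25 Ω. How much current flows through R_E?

I ≈ 1.83 mA

ΣG = 1/55.5 + 1/25.9 + 1/23.8 + 1/5.25 = 0.2891.
R_E takes the fraction G_k/ΣG = 0.04202/0.2891 = 0.1453, so I = 12.6 × 0.1453 = 1.831 mA.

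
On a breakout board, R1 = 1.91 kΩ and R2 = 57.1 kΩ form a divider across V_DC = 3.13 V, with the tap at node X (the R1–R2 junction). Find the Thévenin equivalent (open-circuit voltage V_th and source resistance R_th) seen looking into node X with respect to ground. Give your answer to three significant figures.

With X open, the divider is unloaded: V_th = 3.13 × 57.1/59.01 = 3.029 V.
Looking into X with the source shorted: R_th = R1·R2/(R1+R2) = 1.910 × 57.1/59.01 = 1.848 kΩ.

V_th ≈ 3.03 V, R_th ≈ 1.85 kΩ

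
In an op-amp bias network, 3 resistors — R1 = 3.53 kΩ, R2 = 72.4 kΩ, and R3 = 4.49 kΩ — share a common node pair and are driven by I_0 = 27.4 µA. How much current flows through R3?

I ≈ 11.7 µA

Conductances: ΣG = 1/3.53 + 1/72.4 + 1/4.49 = 0.5198 (1/kΩ).
By the current-divider rule, I = I_0 · G_k/ΣG = 27.4 × 0.4285 = 11.74 µA.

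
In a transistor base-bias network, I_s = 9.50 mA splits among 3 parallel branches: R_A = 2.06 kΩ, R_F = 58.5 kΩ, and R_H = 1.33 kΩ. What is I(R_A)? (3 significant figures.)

Conductances: ΣG = 1/2.06 + 1/58.5 + 1/1.33 = 1.254 (1/kΩ).
R_A takes the fraction G_k/ΣG = 0.4854/1.254 = 0.3870, so I = 9.50 × 0.3870 = 3.676 mA.

I ≈ 3.68 mA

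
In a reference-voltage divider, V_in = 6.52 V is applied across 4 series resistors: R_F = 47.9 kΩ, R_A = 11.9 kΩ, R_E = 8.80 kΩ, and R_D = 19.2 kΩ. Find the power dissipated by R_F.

P ≈ 0.264 mW

The common current is I = 6.52/87.80 = 0.07426 mA.
P(R_F) = I²·R_F = (0.07426)² × 47.9 = 0.2641 mW.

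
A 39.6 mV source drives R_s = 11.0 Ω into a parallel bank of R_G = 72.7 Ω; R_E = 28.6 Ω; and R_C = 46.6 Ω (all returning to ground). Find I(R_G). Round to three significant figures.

Combine the parallel branches: R_p = (1/72.7 + 1/28.6 + 1/46.6)⁻¹ = 14.25 Ω.
V_A by voltage divider: V_A = 39.6 × 14.25/(11.0 + 14.25) = 22.35 mV.
Branch current I = V_A/R_G = 22.35/72.7 = 0.3074 mA.

I ≈ 0.307 mA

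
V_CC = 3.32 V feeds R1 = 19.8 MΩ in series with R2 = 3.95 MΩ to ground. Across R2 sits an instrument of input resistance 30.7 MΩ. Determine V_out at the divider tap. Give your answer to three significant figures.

V_out ≈ 0.499 V

R2 ‖ R_L = (3.95 × 30.7)/(3.95 + 30.7) = 3.500 MΩ.
Now apply the divider: V_out = 3.32 × 0.1502 = 0.4987 V.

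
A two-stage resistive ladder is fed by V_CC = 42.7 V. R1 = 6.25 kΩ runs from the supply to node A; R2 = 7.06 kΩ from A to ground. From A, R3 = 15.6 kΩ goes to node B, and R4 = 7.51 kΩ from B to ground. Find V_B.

V_B ≈ 6.44 V

Looking into the second stage from A: R3 + R4 = 23.11 kΩ appears in parallel with R2.
Effective lower resistance at A: R2 ‖ 23.11 = 5.408 kΩ.
V_A = 42.7 × 5.408/(6.25 + 5.408) = 19.81 V.
Then the unloaded second divider: V_B = V_A × R4/(R3+R4) = 19.81 × 0.3250 = 6.437 V.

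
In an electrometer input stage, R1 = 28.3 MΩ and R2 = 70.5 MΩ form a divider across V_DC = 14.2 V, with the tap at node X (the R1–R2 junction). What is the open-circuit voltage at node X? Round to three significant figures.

V_th ≈ 10.1 V

V_th is the unloaded tap voltage: V_DC · R2/(R1+R2) = 14.2 × 0.7136 = 10.13 V.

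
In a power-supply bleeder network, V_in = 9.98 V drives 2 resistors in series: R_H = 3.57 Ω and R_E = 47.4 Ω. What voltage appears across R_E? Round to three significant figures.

V ≈ 9.28 V

Series total: ΣR = 3.57 + 47.4 = 50.97 Ω.
Voltage divider: V = V_in · (47.40 / 50.97) = 9.98 × 0.9300 = 9.281 V.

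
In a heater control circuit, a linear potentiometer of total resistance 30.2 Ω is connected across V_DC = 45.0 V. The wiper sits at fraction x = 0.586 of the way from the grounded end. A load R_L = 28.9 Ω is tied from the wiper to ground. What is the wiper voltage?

The pot divides into 12.50 Ω above the wiper and 17.70 Ω below.
Lower segment in parallel with the load: 17.70 ‖ 28.9 = 10.98 Ω.
V_out = 45.0 × 10.98/(12.50 + 10.98) = 21.04 V.
(Unloaded: V_out = x·V_DC = 26.4 V.)

V_out ≈ 21.0 V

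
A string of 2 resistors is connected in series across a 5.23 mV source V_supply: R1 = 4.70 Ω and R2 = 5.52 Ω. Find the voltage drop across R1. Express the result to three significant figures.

Total series resistance ΣR = 4.70 + 5.52 = 10.22 Ω.
Voltage divider: V = V_supply · (4.700 / 10.22) = 5.23 × 0.4599 = 2.405 mV.

V ≈ 2.41 mV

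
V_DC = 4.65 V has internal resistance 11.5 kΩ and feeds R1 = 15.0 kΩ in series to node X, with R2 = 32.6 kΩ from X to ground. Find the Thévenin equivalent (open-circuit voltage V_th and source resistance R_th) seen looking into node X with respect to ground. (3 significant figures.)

R1' = 11.5 + 15.0 = 26.50 kΩ (source resistance + R1).
Open-circuit (no load on X): V_th = V_DC · R2/(R1' + R2) = 4.65 × 32.6/(26.50 + 32.6) = 2.565 V.
Looking into X with the source shorted: R_th = R1'·R2/(R1'+R2) = 26.50 × 32.6/59.10 = 14.62 kΩ.

V_th ≈ 2.56 V, R_th ≈ 14.6 kΩ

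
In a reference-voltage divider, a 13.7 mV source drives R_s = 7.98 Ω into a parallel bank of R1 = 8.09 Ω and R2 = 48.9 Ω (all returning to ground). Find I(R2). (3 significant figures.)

Parallel bank: R_p = 1/(1/8.09 + 1/48.9) = 6.942 Ω.
V_A by voltage divider: V_A = 13.7 × 6.942/(7.98 + 6.942) = 6.373 mV.
Branch current I = V_A/R2 = 6.373/48.9 = 0.1303 mA.

I ≈ 0.130 mA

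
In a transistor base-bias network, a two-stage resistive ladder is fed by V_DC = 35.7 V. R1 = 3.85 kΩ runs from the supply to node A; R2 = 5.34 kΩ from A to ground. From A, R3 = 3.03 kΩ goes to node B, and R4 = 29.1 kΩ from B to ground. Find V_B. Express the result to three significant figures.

V_B ≈ 17.6 V

Looking into the second stage from A: R3 + R4 = 32.13 kΩ appears in parallel with R2.
Effective lower resistance at A: R2 ‖ 32.13 = 4.579 kΩ.
So V_A = 35.7 × 0.5432 = 19.39 V.
Stage 2 is unloaded, so V_B = V_A · R4/(R3+R4) = 19.39 × 29.1/32.13 = 17.56 V.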